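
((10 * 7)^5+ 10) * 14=23529800140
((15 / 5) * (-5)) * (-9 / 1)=135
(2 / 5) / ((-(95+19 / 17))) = -17 / 4085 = -0.00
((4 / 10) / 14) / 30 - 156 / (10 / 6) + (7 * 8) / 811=-79645469 / 851550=-93.53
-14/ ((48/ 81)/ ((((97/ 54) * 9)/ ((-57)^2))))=-0.12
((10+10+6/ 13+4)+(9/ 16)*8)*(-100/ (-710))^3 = 376500/ 4652843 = 0.08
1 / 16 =0.06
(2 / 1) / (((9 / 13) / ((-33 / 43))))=-286 / 129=-2.22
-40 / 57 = -0.70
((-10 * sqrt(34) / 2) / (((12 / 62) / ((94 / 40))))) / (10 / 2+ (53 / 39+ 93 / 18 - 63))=18941 * sqrt(34) / 16060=6.88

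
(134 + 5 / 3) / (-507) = -0.27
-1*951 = -951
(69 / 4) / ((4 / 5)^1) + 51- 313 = -3847 / 16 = -240.44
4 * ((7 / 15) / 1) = 28 / 15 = 1.87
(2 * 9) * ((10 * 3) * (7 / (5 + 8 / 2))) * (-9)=-3780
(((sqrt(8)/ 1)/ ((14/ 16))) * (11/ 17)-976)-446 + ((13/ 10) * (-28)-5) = -7317/ 5 + 176 * sqrt(2)/ 119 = -1461.31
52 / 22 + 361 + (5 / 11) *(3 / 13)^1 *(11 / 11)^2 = 51976 / 143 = 363.47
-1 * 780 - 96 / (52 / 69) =-11796 / 13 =-907.38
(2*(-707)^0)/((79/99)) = 198/79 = 2.51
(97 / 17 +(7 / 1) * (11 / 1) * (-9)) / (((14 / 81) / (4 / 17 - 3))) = 22240494 / 2023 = 10993.82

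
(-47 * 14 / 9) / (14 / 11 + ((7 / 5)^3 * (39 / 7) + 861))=-64625 / 775701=-0.08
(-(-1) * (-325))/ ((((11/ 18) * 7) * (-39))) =150/ 77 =1.95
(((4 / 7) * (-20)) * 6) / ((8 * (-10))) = 6 / 7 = 0.86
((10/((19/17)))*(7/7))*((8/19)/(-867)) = -80/18411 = -0.00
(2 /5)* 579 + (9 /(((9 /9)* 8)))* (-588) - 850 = -12799 /10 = -1279.90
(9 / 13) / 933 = 0.00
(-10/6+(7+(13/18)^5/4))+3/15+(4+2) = 437716817/37791360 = 11.58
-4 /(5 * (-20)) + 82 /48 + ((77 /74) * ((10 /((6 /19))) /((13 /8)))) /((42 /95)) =41223707 /865800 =47.61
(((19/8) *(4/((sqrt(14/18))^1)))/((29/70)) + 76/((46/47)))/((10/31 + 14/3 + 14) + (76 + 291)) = 26505 *sqrt(7)/1041013 + 166098/825631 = 0.27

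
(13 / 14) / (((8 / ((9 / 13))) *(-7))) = -9 / 784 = -0.01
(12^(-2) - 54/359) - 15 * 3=-2333737/51696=-45.14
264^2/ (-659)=-69696/ 659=-105.76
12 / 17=0.71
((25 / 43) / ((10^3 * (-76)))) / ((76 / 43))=-0.00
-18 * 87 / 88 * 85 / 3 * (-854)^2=-4044968865 / 11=-367724442.27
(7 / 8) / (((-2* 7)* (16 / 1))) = -1 / 256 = -0.00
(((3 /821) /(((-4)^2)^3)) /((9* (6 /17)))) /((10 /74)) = 629 /302653440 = 0.00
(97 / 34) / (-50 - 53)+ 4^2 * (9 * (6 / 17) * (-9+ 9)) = -97 / 3502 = -0.03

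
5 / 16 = 0.31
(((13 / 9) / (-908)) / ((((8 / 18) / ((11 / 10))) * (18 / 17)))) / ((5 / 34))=-41327 / 1634400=-0.03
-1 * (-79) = 79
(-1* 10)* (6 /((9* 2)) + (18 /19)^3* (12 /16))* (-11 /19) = 2197910 /390963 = 5.62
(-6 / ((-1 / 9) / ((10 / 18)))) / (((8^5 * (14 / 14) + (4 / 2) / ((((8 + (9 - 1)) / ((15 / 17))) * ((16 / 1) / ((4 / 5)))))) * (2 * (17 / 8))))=768 / 3565159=0.00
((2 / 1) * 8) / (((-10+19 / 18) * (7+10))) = -288 / 2737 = -0.11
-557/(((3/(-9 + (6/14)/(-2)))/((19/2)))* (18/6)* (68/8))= 455069/714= 637.35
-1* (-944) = 944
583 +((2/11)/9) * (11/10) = 583.02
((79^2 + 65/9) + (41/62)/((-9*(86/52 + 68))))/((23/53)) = 167322720433/11621187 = 14398.07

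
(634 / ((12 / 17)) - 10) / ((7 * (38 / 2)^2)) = 5329 / 15162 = 0.35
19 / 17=1.12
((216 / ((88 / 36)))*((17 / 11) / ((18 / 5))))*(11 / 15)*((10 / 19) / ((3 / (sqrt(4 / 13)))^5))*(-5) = -54400*sqrt(13) / 12397671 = -0.02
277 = 277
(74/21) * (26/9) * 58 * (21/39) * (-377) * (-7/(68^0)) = 22653176/27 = 839006.52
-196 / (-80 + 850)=-14 / 55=-0.25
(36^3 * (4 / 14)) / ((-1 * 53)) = -93312 / 371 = -251.51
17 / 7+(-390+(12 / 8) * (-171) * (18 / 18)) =-9017 / 14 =-644.07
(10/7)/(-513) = -0.00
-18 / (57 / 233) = -1398 / 19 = -73.58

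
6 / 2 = 3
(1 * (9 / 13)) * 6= 54 / 13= 4.15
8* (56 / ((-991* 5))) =-448 / 4955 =-0.09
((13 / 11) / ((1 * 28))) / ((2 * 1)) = 13 / 616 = 0.02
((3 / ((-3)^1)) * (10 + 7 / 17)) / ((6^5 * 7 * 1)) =-59 / 308448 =-0.00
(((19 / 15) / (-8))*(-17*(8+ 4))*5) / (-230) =-323 / 460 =-0.70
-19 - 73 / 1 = -92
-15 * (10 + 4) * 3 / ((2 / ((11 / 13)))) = -3465 / 13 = -266.54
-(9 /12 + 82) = -331 /4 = -82.75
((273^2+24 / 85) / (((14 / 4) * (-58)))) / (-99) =2111663 / 569415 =3.71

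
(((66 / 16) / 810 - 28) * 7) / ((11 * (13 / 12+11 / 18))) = -423283 / 40260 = -10.51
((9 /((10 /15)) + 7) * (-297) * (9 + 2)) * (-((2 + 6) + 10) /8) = 1205523 /8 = 150690.38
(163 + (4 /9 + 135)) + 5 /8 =299.07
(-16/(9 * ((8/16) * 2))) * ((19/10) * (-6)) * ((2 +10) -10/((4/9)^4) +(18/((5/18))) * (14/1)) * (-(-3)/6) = 2686999/400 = 6717.50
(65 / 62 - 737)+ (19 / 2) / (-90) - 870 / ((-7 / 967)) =4665647807 / 39060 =119448.23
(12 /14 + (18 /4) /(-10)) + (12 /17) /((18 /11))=5987 /7140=0.84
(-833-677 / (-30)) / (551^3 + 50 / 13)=-316069 / 65240820390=-0.00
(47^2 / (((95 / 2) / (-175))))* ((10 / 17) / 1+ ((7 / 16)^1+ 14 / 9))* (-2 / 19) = 2211.33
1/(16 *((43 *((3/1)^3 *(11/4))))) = 1/51084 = 0.00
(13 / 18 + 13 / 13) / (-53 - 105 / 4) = -62 / 2853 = -0.02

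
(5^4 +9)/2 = 317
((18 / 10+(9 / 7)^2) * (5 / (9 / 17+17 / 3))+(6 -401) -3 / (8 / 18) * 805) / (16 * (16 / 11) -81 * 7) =992301409 / 92609804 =10.71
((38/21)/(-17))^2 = 0.01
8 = 8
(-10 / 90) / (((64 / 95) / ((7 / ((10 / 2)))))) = -133 / 576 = -0.23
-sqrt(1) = -1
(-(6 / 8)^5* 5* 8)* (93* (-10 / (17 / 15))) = 8474625 / 1088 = 7789.18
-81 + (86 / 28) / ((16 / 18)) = -8685 / 112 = -77.54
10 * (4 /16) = 5 /2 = 2.50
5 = 5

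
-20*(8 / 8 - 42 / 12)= 50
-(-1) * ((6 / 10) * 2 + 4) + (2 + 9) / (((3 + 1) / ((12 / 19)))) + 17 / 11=8864 / 1045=8.48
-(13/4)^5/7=-371293/7168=-51.80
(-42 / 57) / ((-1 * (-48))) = -7 / 456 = -0.02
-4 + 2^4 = 12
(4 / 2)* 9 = 18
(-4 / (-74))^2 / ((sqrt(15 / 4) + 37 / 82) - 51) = -135956 / 2348630389 - 6724 * sqrt(15) / 11743151945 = -0.00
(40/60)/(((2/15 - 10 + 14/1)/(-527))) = -85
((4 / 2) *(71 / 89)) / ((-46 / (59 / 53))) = -4189 / 108491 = -0.04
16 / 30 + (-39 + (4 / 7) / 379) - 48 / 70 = -1558009 / 39795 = -39.15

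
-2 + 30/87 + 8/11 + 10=2894/319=9.07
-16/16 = -1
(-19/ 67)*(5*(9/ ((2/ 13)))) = -11115/ 134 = -82.95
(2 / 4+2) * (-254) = -635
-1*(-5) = 5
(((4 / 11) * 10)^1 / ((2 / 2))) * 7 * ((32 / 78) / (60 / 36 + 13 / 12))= 17920 / 4719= 3.80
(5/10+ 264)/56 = 529/112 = 4.72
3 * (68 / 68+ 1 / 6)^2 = 49 / 12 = 4.08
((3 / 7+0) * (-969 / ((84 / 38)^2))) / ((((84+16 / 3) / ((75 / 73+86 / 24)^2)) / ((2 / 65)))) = -38820520187 / 62382552960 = -0.62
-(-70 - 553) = 623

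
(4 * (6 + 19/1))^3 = 1000000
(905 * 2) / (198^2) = 905 / 19602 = 0.05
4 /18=2 /9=0.22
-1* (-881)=881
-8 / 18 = -4 / 9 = -0.44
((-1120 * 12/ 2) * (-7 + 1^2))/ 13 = 40320/ 13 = 3101.54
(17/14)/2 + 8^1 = 241/28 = 8.61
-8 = -8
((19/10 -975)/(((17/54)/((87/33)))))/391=-7619373/365585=-20.84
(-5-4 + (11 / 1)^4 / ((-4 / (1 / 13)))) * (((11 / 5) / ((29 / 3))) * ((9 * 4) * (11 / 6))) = -567369 / 130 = -4364.38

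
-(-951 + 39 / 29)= 27540 / 29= 949.66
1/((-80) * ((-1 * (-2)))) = -1/160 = -0.01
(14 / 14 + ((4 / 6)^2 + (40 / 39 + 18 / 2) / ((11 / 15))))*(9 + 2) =19454 / 117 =166.27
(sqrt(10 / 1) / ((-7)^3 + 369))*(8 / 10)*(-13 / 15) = -0.08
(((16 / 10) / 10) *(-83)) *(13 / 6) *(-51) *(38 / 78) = 714.91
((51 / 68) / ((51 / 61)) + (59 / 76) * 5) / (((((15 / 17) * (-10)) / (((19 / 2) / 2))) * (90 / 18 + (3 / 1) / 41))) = -42189 / 83200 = -0.51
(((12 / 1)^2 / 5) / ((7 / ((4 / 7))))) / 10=288 / 1225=0.24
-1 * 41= -41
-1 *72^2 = -5184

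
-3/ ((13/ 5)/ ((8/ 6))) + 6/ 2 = 19/ 13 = 1.46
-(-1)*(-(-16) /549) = 16 /549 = 0.03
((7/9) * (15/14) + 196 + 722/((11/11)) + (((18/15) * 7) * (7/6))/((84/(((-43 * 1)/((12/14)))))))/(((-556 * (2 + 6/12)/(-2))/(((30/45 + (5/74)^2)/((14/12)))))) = 3624277171/4795333200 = 0.76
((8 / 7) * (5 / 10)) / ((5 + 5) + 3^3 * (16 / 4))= 2 / 413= 0.00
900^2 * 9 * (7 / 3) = 17010000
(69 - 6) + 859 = 922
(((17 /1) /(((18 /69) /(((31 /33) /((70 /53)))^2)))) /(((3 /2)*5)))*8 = 2110969118 /60031125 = 35.16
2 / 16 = 1 / 8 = 0.12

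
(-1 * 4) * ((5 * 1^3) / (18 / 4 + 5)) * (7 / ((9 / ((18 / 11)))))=-2.68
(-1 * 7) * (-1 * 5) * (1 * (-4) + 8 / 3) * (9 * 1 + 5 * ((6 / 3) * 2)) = -4060 / 3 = -1353.33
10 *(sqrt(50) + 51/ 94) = 76.14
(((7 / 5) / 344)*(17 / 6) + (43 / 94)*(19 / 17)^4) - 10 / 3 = -35217998789 / 13503675280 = -2.61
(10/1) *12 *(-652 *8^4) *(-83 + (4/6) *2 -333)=132888657920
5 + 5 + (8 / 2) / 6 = 32 / 3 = 10.67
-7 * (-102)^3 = 7428456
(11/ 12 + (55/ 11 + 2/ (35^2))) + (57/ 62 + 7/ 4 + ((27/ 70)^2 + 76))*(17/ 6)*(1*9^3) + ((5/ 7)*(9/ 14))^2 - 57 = 726809682283/ 4465860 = 162747.98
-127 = -127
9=9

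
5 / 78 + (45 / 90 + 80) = 3142 / 39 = 80.56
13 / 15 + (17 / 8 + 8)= 1319 / 120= 10.99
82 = 82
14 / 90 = 7 / 45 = 0.16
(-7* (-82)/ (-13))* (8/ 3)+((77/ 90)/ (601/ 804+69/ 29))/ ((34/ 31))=-1352189827/ 11508575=-117.49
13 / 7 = 1.86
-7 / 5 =-1.40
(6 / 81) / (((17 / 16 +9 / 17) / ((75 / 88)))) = 1700 / 42867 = 0.04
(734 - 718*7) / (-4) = 1073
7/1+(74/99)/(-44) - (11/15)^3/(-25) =142906477/20418750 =7.00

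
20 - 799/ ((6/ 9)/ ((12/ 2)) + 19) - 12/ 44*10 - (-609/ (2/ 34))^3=1109682256952.46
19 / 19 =1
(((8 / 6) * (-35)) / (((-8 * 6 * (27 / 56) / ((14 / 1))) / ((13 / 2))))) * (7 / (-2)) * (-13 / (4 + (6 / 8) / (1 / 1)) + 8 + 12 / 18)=-52749970 / 13851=-3808.39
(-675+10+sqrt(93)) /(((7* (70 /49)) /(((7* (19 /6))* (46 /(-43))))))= 406847 /258- 3059* sqrt(93) /1290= 1554.06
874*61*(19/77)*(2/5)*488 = 988654816/385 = 2567934.59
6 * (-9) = -54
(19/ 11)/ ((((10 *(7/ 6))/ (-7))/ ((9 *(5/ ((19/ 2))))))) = -54/ 11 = -4.91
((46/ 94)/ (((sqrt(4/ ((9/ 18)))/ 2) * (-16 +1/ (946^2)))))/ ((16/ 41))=-210976447 * sqrt(2)/ 5383814280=-0.06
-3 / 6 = -1 / 2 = -0.50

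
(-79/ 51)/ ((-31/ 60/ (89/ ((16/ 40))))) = 351550/ 527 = 667.08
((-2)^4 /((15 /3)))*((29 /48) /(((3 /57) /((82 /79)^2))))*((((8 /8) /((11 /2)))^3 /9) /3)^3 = 1896921088 /4344811112288830095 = 0.00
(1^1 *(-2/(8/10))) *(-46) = 115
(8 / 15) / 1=8 / 15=0.53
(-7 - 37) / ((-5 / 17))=748 / 5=149.60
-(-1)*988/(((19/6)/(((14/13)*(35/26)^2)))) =102900/169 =608.88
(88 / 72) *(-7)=-77 / 9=-8.56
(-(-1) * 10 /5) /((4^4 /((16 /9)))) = 1 /72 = 0.01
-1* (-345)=345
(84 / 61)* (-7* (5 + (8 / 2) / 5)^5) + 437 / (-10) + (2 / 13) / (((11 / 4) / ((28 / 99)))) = -341718350666293 / 5397356250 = -63312.17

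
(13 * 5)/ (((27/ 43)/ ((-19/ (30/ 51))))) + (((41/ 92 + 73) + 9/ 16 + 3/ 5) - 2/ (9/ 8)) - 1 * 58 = -165375667/ 49680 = -3328.82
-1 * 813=-813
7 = 7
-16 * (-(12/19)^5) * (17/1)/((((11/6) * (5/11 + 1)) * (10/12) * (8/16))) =304570368/12380495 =24.60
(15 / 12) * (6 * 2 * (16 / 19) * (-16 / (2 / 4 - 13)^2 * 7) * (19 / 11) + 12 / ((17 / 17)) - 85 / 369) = -1881779 / 2029500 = -0.93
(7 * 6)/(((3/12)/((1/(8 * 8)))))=21/8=2.62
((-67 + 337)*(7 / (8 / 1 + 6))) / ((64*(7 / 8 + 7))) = 15 / 56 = 0.27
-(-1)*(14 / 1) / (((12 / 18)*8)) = 21 / 8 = 2.62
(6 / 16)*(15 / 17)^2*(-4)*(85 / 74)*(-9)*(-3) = -91125 / 2516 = -36.22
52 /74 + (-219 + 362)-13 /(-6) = 32383 /222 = 145.87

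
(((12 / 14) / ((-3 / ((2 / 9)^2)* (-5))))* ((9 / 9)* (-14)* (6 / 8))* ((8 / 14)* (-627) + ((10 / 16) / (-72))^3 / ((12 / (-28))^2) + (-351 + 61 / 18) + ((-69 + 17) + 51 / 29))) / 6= 264001978431727 / 70701890273280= 3.73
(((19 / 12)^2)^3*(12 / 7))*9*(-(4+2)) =-47045881 / 32256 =-1458.52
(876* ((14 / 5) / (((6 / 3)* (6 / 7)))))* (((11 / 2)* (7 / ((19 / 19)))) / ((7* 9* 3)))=39347 / 135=291.46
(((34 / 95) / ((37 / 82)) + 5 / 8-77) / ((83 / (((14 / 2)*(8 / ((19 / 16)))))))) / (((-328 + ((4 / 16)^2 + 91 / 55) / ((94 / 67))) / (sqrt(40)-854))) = -3363172334584832 / 29967319196413 + 7876281814016*sqrt(10) / 29967319196413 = -111.40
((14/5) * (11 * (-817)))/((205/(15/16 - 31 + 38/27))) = 778750511/221400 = 3517.39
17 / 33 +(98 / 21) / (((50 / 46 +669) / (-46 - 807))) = -459887 / 84766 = -5.43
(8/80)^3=0.00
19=19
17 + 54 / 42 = 128 / 7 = 18.29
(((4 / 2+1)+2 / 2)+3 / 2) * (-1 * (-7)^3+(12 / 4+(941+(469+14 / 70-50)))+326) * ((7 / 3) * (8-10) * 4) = -1043196 / 5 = -208639.20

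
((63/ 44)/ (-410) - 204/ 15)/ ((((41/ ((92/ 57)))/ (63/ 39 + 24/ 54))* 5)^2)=-15080186037086/ 4214787692061375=-0.00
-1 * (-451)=451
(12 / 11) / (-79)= -12 / 869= -0.01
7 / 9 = 0.78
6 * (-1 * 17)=-102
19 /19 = 1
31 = 31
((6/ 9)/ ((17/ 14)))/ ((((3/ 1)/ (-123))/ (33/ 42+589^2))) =-398266210/ 51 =-7809141.37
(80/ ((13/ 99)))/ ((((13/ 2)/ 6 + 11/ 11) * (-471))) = -0.62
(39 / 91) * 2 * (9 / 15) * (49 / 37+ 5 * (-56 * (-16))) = 426366 / 185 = 2304.68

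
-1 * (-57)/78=19/26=0.73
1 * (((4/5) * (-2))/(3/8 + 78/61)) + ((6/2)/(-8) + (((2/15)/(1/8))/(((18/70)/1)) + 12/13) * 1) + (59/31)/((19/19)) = 659382341/117079560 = 5.63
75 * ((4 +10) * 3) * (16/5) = 10080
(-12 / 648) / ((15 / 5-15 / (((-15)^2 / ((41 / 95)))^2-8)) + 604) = -456877177 / 14975518746096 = -0.00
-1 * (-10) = 10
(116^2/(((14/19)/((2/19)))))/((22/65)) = 437320/77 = 5679.48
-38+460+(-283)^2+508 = 81019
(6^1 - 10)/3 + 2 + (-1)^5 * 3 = -7/3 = -2.33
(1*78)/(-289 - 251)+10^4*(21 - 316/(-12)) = 42599987/90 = 473333.19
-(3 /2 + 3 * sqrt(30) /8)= -3 * sqrt(30) /8 - 3 /2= -3.55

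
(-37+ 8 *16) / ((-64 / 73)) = -6643 / 64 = -103.80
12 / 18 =2 / 3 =0.67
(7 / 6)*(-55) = -385 / 6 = -64.17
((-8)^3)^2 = 262144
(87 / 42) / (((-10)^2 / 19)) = 551 / 1400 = 0.39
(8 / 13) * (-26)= -16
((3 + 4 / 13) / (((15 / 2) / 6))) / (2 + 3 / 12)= 688 / 585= 1.18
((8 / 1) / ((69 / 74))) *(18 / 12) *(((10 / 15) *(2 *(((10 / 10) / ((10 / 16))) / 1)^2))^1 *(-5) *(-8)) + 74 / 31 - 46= 18326008 / 10695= 1713.51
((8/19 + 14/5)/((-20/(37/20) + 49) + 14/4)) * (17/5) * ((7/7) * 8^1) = 3079584/1465375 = 2.10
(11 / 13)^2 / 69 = 121 / 11661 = 0.01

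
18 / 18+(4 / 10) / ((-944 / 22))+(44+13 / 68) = 226587 / 5015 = 45.18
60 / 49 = 1.22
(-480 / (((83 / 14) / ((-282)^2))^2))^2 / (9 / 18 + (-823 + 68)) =-235991426227791184100170137600 / 23871535463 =-9885892199668898361.73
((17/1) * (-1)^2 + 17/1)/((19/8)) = 272/19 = 14.32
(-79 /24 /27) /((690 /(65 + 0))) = -1027 /89424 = -0.01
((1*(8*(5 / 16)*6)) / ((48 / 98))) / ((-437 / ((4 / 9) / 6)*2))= -245 / 94392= -0.00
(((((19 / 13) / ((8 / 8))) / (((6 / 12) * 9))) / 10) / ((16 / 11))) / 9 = 209 / 84240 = 0.00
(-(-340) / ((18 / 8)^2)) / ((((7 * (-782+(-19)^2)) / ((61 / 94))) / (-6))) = 331840 / 3739743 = 0.09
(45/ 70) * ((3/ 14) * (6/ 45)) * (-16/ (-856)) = 9/ 26215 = 0.00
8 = 8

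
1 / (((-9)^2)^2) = 1 / 6561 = 0.00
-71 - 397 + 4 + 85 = -379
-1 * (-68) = 68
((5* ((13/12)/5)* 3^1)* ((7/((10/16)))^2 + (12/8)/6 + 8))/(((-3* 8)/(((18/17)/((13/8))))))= -40107/3400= -11.80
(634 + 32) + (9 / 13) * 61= 9207 / 13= 708.23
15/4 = 3.75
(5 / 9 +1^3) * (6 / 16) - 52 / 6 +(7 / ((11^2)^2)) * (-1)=-1420261 / 175692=-8.08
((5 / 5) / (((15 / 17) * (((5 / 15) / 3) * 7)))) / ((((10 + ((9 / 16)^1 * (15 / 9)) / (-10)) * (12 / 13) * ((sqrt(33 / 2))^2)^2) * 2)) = 3536 / 12082455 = 0.00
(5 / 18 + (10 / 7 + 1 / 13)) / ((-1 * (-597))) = 2921 / 977886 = 0.00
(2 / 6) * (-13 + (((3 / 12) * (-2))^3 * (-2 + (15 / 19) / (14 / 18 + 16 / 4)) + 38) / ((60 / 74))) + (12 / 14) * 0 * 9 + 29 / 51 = 13279887 / 1111120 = 11.95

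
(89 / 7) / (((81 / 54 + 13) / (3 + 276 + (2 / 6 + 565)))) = 740.35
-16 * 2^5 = -512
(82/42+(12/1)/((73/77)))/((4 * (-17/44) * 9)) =-246367/234549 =-1.05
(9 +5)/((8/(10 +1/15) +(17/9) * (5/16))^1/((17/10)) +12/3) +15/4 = 23698209/3559484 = 6.66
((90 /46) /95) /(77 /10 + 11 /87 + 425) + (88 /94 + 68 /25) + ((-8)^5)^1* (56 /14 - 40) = 228089932843843218 /193353632525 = 1179651.66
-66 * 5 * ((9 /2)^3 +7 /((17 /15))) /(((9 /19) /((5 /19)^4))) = -151628125 /466412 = -325.09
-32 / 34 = -16 / 17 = -0.94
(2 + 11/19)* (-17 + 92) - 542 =-6623/19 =-348.58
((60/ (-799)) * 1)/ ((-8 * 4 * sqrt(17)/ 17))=15 * sqrt(17)/ 6392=0.01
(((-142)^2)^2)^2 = 165312903998914816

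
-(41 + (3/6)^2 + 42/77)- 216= -11343/44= -257.80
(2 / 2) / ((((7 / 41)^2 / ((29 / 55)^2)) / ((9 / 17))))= 12723489 / 2519825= 5.05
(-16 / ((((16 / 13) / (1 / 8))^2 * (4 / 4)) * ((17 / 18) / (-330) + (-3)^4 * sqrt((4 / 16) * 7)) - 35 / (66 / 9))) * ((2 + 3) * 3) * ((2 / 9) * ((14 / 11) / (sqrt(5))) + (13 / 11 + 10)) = -2654594765881344000 * sqrt(7) / 27186967061413439279 - 13428844344115200 * sqrt(35) / 27186967061413439279 - 3414422049386400 / 27186967061413439279 - 17272595733120 * sqrt(5) / 27186967061413439279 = -0.26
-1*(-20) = 20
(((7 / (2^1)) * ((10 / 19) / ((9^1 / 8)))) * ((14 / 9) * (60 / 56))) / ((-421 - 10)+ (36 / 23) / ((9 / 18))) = -32200 / 5048433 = -0.01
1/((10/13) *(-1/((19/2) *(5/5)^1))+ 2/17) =4199/154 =27.27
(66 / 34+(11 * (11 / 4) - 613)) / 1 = -39495 / 68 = -580.81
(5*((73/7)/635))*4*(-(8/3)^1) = -2336/2667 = -0.88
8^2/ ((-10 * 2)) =-16/ 5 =-3.20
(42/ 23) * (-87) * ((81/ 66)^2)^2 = -970942707/ 2693944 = -360.42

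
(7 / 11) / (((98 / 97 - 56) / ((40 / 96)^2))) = -2425 / 1207008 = -0.00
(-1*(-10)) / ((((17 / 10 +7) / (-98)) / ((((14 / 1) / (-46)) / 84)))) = 2450 / 6003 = 0.41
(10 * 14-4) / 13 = 136 / 13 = 10.46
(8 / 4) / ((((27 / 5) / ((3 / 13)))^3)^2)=31250 / 2565164201769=0.00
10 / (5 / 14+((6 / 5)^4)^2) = 54687500 / 25467749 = 2.15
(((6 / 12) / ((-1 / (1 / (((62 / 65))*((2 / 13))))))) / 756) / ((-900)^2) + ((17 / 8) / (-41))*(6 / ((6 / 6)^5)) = -0.31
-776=-776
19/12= 1.58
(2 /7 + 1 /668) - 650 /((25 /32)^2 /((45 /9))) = -124487109 /23380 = -5324.51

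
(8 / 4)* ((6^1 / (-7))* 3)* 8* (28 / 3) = -384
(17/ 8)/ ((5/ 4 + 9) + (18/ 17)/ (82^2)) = 485809/ 2343350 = 0.21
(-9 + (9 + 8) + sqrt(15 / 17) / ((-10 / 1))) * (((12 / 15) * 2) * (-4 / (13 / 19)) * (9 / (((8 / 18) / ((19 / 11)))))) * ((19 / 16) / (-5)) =2222316 / 3575 -555579 * sqrt(255) / 1215500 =614.33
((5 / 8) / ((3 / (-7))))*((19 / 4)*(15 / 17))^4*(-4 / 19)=4051096875 / 42762752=94.73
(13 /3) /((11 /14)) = 182 /33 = 5.52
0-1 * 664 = -664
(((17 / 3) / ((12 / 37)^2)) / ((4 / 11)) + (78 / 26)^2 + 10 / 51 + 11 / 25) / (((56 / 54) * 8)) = 115878011 / 6092800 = 19.02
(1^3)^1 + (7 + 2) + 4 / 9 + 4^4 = 2398 / 9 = 266.44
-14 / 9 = -1.56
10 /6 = 5 /3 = 1.67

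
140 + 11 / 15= 2111 / 15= 140.73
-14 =-14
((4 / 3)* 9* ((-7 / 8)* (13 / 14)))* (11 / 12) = -143 / 16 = -8.94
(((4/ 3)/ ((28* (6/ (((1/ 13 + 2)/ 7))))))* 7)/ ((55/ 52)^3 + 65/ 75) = 243360/ 30264703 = 0.01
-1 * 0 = 0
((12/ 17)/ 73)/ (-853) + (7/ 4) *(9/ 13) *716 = 11937527565/ 13761449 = 867.46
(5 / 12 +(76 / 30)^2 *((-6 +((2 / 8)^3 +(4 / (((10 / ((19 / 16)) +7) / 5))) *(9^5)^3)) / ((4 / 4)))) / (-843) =-2032875202877.08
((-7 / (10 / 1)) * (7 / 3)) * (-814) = 19943 / 15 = 1329.53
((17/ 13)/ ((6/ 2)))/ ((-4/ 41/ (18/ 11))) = -2091/ 286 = -7.31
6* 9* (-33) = -1782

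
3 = 3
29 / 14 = 2.07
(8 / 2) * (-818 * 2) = -6544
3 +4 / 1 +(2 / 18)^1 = 64 / 9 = 7.11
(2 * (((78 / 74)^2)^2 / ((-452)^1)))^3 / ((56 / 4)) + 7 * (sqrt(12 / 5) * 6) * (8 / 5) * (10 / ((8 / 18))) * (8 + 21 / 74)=-12381557655576425121 / 1063834430441503771327094384 + 926856 * sqrt(15) / 185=19403.77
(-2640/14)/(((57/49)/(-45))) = 138600/19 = 7294.74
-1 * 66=-66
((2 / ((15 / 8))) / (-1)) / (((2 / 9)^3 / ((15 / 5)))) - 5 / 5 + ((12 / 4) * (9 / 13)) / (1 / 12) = -17399 / 65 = -267.68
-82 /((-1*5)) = 82 /5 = 16.40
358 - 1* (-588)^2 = -345386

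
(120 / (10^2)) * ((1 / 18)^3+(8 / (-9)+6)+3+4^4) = 1540297 / 4860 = 316.93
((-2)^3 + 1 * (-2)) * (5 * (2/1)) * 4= -400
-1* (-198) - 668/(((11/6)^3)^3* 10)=197.71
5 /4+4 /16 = 3 /2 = 1.50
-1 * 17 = -17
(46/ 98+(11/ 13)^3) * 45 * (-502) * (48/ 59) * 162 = -20332626480000/ 6351527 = -3201218.62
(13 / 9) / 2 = 13 / 18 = 0.72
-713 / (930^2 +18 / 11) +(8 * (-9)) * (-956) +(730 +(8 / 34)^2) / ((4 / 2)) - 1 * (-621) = 191966221925753 / 2749522302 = 69818.03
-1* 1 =-1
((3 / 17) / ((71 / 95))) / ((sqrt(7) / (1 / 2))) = 285 * sqrt(7) / 16898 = 0.04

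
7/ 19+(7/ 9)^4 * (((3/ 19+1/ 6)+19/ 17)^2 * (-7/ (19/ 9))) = -112130632243/ 52022195244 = -2.16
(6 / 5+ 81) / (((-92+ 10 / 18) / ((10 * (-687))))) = 5082426 / 823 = 6175.49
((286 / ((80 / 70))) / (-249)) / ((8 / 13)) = -13013 / 7968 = -1.63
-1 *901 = -901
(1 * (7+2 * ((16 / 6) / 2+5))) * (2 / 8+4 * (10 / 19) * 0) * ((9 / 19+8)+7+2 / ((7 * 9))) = 273760 / 3591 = 76.24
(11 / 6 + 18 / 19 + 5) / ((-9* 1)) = -887 / 1026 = -0.86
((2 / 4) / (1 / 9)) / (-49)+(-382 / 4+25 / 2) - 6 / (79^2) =-50821051 / 611618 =-83.09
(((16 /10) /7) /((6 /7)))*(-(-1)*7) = 28 /15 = 1.87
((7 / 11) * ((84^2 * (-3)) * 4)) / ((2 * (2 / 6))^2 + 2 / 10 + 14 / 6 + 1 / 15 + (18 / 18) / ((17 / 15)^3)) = -32759490960 / 2268629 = -14440.22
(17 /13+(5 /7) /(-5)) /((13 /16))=1696 /1183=1.43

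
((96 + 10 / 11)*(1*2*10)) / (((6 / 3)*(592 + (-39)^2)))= 10660 / 23243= 0.46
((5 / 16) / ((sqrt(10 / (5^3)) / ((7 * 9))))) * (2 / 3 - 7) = -440.84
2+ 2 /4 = 2.50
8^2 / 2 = 32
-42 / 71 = -0.59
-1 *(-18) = 18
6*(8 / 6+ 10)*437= 29716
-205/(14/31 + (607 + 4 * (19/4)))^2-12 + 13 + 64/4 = 1282224359/75427280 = 17.00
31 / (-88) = -31 / 88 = -0.35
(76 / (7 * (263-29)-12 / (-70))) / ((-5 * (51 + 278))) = -19 / 673698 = -0.00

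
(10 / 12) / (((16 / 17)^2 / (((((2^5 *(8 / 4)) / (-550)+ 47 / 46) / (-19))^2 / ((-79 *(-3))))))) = 0.00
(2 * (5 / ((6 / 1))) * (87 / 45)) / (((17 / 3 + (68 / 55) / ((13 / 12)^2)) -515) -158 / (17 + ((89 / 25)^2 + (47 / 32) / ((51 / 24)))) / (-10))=-347861536165 / 54816209383956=-0.01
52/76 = 0.68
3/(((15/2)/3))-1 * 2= -4/5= -0.80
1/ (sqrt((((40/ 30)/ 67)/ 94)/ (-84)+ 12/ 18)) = 3*sqrt(11661408290)/ 264515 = 1.22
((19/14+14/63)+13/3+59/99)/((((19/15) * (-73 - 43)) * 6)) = -15035/2036496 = -0.01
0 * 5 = 0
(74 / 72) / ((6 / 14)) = 259 / 108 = 2.40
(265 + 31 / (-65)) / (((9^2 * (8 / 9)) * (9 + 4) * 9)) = 0.03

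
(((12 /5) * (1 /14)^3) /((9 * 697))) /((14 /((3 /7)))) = 1 /234289580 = 0.00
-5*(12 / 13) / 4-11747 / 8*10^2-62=-3819417 / 26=-146900.65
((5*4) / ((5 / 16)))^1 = 64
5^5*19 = 59375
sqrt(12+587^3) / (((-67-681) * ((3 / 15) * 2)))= -5 * sqrt(202262015) / 1496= -47.53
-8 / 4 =-2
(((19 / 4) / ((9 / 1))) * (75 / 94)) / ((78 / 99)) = 0.53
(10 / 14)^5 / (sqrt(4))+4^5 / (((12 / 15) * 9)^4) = 104538125 / 220541454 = 0.47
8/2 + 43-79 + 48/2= -8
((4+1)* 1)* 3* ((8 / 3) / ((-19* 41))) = -40 / 779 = -0.05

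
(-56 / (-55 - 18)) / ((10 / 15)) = 84 / 73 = 1.15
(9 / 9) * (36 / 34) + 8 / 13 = 1.67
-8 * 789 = -6312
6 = 6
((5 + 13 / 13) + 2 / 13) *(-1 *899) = -71920 / 13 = -5532.31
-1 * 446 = -446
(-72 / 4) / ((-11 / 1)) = 1.64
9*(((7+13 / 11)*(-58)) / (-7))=46980 / 77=610.13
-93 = -93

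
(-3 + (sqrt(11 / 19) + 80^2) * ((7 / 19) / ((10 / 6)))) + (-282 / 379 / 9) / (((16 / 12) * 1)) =21 * sqrt(209) / 1805 + 20330941 / 14402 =1411.84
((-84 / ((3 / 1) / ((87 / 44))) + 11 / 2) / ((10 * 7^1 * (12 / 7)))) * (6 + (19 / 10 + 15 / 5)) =-119573 / 26400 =-4.53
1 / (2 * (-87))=-1 / 174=-0.01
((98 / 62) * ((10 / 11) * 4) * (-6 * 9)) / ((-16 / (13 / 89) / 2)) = 171990 / 30349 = 5.67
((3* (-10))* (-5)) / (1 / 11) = 1650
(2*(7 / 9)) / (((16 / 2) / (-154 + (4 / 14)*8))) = -59 / 2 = -29.50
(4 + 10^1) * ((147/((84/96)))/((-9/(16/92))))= -3136/69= -45.45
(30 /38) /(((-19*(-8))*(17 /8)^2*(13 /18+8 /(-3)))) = -0.00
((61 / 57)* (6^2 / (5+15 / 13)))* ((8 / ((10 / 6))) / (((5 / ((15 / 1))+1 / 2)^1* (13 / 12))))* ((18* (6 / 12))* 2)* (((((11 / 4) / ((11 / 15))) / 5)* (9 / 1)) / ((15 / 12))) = 38421216 / 11875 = 3235.47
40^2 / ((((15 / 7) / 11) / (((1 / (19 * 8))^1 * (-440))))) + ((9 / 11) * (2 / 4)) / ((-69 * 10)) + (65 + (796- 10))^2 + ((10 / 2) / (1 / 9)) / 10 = 700430.06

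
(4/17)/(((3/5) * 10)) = 2/51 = 0.04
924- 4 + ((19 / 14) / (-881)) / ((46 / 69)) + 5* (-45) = 17144203 / 24668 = 695.00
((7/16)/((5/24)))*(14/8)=147/40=3.68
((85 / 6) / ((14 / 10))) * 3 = 425 / 14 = 30.36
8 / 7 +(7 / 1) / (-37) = 247 / 259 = 0.95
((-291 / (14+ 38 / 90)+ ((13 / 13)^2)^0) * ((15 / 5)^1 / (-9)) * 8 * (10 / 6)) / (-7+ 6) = -497840 / 5841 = -85.23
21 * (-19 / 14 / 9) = -19 / 6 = -3.17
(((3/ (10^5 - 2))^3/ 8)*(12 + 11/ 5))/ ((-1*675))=-71/ 999940001199992000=-0.00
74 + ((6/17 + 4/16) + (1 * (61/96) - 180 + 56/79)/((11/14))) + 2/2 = -9784157/64464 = -151.78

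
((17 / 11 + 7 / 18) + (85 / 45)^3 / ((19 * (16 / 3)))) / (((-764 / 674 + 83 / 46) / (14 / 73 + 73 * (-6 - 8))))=-13055834781500 / 4283753661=-3047.76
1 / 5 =0.20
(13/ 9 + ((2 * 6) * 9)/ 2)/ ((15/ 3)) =499/ 45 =11.09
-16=-16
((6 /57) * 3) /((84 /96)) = 48 /133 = 0.36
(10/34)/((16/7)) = 35/272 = 0.13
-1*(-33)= 33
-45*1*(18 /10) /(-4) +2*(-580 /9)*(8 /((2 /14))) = -259111 /36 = -7197.53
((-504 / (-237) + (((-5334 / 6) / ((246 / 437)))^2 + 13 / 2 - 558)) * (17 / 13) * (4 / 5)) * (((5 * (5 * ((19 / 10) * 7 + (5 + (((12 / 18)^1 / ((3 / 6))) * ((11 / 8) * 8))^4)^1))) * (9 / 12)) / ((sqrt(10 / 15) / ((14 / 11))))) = 4091512169468294715977 * sqrt(6) / 2839773816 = 3529195541954.08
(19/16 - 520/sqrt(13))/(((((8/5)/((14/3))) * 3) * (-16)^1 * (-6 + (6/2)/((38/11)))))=2527/179712 - 665 * sqrt(13)/1404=-1.69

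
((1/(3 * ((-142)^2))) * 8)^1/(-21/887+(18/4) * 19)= 3548/2293176105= 0.00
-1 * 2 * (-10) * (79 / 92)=17.17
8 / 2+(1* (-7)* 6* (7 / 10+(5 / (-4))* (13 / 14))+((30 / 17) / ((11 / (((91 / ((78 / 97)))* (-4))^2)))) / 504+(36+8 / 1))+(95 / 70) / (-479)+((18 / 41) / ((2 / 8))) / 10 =132.75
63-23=40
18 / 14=9 / 7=1.29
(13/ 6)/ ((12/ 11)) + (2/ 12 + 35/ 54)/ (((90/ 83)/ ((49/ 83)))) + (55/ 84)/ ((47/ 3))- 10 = -24075157/ 3197880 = -7.53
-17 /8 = -2.12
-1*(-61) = 61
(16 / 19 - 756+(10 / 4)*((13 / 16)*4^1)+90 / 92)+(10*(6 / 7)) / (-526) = -4801813967 / 6436136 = -746.07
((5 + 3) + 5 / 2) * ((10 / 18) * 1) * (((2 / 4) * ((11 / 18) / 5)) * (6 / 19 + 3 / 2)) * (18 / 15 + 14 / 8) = 1.91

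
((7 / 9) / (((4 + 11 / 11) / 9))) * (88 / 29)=616 / 145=4.25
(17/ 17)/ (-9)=-1/ 9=-0.11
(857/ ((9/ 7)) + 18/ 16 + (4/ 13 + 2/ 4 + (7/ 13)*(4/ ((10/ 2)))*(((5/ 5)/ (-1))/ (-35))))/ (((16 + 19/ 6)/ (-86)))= -51741943/ 17250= -2999.53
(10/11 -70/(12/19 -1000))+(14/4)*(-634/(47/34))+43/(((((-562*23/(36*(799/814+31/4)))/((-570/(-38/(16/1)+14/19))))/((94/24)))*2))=-4802221214949011/2072792768882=-2316.79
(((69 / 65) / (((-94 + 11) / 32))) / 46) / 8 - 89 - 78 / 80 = -3883369 / 43160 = -89.98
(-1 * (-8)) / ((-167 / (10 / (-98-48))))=40 / 12191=0.00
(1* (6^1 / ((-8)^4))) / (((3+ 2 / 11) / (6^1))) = 99 / 35840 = 0.00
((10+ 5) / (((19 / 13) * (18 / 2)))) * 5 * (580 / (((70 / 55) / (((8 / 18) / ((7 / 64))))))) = 10558.46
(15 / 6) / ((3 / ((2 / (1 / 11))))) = 55 / 3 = 18.33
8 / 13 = 0.62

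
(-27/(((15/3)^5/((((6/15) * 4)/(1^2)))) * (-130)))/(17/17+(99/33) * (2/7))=756/13203125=0.00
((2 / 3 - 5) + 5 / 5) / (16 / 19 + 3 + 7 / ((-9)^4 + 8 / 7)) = -4363825 / 5031279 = -0.87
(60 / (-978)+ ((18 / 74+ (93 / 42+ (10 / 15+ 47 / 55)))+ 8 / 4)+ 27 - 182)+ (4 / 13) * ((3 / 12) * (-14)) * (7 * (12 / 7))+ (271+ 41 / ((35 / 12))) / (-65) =-11590485139 / 69658050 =-166.39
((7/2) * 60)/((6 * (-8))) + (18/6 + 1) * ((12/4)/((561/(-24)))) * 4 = -9617/1496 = -6.43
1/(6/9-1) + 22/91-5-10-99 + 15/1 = -101.76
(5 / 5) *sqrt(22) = sqrt(22) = 4.69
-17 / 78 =-0.22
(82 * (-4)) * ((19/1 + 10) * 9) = -85608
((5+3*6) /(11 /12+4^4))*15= 4140 /3083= 1.34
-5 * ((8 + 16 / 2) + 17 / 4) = -405 / 4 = -101.25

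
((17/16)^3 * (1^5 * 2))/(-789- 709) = -4913/3067904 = -0.00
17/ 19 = 0.89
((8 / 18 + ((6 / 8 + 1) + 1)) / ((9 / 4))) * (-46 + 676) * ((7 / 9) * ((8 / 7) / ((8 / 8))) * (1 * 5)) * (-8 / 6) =-1288000 / 243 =-5300.41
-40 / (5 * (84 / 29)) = -58 / 21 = -2.76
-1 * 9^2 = -81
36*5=180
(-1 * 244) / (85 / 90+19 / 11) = -48312 / 529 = -91.33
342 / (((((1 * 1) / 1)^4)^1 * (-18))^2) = 19 / 18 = 1.06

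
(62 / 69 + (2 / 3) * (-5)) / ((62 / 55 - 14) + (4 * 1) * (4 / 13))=10010 / 47863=0.21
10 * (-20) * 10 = -2000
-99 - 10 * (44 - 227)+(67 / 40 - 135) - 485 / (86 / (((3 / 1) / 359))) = 986503259 / 617480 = 1597.63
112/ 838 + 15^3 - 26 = 1403287/ 419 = 3349.13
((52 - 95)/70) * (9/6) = -129/140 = -0.92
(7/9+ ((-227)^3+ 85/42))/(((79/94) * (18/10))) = -346350544675/44793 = -7732247.11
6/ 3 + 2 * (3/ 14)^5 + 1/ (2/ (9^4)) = 882703883/ 268912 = 3282.50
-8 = -8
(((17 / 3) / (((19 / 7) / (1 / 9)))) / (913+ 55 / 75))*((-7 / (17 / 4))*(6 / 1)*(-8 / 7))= 160 / 55803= 0.00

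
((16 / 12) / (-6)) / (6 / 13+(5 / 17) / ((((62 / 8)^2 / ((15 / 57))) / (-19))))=-212381 / 417699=-0.51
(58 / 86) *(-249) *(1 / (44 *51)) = -2407 / 32164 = -0.07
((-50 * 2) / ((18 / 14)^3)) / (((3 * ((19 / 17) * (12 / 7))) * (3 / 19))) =-1020425 / 19683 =-51.84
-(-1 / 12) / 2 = 1 / 24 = 0.04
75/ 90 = 0.83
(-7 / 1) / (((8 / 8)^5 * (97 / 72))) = -504 / 97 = -5.20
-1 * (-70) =70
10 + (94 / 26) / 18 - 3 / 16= 18745 / 1872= 10.01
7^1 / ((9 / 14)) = 98 / 9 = 10.89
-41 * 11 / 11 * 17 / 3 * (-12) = 2788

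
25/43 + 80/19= 3915/817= 4.79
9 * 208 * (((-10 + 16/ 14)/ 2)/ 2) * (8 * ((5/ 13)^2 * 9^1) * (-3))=12052800/ 91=132448.35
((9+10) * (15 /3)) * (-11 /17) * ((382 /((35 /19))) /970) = -758461 /57715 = -13.14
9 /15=0.60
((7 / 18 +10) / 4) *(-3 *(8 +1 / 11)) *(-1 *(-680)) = -128605 / 3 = -42868.33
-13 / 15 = -0.87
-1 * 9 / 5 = -9 / 5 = -1.80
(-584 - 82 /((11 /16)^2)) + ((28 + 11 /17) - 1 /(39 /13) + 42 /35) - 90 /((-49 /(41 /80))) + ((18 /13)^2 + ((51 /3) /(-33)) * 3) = -1485354384617 /2044082040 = -726.66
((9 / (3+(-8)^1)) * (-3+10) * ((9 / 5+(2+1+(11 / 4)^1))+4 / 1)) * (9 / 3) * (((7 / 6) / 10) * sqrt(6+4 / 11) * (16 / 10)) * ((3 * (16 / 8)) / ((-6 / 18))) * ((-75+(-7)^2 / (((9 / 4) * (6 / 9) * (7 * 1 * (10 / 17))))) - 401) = -195064443 * sqrt(770) / 3125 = -1732101.96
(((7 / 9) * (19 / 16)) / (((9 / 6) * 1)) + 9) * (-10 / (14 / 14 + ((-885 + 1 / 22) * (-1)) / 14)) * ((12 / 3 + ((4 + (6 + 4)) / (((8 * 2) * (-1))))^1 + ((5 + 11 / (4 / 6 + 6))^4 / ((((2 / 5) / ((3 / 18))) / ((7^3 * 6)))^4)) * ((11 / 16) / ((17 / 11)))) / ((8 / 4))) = -419049802589533658447965445 / 1189824823296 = -352194536863586.75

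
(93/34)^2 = 8649/1156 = 7.48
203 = 203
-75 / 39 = -25 / 13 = -1.92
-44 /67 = -0.66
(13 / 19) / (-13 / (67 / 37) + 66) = 871 / 74879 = 0.01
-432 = -432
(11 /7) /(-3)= -11 /21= -0.52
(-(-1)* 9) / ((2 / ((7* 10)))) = 315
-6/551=-0.01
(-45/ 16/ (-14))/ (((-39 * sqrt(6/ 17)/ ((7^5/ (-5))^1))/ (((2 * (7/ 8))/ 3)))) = 16807 * sqrt(102)/ 9984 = 17.00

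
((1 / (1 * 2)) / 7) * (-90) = -6.43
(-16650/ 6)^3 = -21369234375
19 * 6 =114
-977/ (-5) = 977/ 5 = 195.40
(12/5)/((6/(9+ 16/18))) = 178/45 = 3.96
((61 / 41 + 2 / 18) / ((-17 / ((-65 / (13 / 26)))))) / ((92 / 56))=1073800 / 144279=7.44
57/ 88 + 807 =807.65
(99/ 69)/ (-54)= -0.03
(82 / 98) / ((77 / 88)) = 328 / 343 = 0.96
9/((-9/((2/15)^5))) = -32/759375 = -0.00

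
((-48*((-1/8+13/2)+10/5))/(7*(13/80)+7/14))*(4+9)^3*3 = -211966560/131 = -1618065.34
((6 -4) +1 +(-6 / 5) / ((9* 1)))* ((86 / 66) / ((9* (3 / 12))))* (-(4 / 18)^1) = -14792 / 40095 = -0.37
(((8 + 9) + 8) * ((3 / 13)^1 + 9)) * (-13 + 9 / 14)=-259500 / 91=-2851.65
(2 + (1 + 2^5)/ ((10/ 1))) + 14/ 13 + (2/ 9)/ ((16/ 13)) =6.56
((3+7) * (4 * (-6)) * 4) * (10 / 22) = -4800 / 11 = -436.36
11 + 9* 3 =38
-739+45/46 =-33949/46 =-738.02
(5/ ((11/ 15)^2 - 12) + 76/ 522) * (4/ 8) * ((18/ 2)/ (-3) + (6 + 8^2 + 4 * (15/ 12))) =-782492/ 74791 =-10.46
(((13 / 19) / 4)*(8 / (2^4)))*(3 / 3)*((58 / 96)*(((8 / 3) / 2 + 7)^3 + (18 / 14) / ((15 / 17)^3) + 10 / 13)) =2588908967 / 86184000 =30.04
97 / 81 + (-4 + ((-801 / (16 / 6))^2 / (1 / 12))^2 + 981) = 24307629709459753 / 20736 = 1172242945093.55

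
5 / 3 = 1.67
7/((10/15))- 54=-87/2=-43.50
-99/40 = -2.48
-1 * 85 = -85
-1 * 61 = -61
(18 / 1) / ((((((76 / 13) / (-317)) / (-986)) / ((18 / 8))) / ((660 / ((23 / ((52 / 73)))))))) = 1411958201940 / 31901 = 44260625.12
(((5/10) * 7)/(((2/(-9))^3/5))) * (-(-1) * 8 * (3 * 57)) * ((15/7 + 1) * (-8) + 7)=79158465/2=39579232.50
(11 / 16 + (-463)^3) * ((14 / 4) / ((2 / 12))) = -33348956361 / 16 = -2084309772.56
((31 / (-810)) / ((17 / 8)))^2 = 15376 / 47403225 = 0.00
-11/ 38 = -0.29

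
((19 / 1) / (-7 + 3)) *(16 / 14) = -38 / 7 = -5.43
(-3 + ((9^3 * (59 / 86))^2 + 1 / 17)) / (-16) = -31448714257 / 2011712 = -15632.81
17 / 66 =0.26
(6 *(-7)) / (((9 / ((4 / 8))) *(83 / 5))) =-35 / 249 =-0.14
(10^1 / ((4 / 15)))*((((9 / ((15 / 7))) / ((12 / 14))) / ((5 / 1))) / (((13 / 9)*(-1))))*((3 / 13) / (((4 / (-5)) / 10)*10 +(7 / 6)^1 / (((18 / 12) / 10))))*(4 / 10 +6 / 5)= -35721 / 26533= -1.35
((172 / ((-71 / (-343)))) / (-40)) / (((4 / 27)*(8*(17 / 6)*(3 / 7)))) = -2787561 / 193120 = -14.43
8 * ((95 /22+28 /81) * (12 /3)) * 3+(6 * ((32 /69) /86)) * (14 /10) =447.78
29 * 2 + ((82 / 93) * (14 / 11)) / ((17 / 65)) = 1083298 / 17391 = 62.29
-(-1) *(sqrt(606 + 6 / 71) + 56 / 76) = 25.36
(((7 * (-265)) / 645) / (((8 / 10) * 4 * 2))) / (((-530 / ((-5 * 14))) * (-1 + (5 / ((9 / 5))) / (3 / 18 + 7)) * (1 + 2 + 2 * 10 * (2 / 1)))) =0.00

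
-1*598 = -598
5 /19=0.26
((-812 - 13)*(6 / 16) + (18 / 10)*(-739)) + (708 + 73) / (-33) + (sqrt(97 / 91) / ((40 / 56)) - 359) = -242669 / 120 + sqrt(8827) / 65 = -2020.80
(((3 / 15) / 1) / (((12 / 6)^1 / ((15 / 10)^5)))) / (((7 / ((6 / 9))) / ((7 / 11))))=81 / 1760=0.05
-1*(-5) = 5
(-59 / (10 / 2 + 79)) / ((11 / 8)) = -118 / 231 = -0.51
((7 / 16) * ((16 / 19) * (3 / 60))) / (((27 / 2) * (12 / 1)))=0.00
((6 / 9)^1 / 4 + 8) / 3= 49 / 18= 2.72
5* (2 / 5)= 2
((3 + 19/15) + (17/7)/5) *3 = 499/35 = 14.26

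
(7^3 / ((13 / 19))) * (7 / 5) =45619 / 65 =701.83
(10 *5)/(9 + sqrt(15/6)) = 900/157 -50 *sqrt(10)/157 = 4.73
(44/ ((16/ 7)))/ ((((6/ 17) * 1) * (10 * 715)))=119/ 15600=0.01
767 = 767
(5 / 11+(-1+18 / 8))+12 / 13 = 1503 / 572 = 2.63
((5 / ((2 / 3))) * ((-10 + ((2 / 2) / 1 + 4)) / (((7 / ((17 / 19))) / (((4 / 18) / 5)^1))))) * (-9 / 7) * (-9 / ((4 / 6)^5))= -557685 / 29792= -18.72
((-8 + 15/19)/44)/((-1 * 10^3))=137/836000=0.00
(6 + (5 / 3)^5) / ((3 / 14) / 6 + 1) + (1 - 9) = 71948 / 7047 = 10.21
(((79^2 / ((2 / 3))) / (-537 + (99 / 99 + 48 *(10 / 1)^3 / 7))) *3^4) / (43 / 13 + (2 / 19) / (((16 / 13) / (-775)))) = -1.90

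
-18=-18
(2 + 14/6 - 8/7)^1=67/21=3.19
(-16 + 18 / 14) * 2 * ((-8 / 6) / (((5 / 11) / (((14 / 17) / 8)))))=2266 / 255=8.89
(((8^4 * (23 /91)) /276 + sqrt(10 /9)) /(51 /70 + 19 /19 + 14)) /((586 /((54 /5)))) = 42 * sqrt(10) /107531 + 6144 /1397903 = 0.01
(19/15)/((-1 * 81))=-19/1215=-0.02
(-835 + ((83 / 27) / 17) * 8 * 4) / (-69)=380609 / 31671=12.02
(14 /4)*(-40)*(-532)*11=819280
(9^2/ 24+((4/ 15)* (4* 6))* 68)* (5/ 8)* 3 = 52629/ 64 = 822.33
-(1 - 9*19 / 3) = 56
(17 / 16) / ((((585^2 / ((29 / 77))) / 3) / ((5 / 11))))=493 / 309188880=0.00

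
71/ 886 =0.08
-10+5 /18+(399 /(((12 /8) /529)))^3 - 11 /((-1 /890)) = 50151558209834237 /18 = 2786197678324124.28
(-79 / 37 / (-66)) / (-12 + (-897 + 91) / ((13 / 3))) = -79 / 483516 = -0.00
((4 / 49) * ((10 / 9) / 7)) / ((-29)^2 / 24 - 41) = -320 / 147147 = -0.00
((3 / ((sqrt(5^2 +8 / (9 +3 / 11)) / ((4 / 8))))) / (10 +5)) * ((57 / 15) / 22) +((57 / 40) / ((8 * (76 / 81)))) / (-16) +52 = 19 * sqrt(67269) / 1450900 +1064717 / 20480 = 51.99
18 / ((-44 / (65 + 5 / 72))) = -4685 / 176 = -26.62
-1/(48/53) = -53/48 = -1.10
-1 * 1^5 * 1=-1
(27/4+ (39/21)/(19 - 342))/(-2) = -60995/18088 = -3.37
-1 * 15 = -15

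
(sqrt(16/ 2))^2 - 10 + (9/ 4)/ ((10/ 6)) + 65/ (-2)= -663/ 20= -33.15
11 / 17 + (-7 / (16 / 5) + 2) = 125 / 272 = 0.46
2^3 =8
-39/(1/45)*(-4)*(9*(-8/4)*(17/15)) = -143208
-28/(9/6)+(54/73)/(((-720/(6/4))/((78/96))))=-5232991/280320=-18.67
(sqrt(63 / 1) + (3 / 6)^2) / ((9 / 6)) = 5.46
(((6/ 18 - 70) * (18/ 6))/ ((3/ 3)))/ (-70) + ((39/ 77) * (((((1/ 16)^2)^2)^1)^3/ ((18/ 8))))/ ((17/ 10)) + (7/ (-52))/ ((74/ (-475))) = 1279274966343330456229/ 332296515208788049920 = 3.85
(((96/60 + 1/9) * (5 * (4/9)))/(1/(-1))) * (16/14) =-352/81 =-4.35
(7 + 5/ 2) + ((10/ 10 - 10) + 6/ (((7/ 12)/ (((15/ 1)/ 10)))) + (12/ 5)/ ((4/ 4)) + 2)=1423/ 70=20.33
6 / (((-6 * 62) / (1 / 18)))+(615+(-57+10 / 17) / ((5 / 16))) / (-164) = -5153617 / 1944630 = -2.65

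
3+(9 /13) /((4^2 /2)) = 321 /104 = 3.09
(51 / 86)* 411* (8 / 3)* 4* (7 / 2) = 391272 / 43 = 9099.35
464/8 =58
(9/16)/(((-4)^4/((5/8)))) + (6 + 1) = 229421/32768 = 7.00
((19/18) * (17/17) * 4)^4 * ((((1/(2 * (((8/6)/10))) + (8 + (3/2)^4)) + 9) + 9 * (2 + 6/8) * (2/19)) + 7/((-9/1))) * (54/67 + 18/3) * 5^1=394210599320/1318761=298924.98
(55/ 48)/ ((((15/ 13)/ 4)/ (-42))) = -1001/ 6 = -166.83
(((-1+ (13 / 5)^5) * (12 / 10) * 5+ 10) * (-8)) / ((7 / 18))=-322597152 / 21875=-14747.30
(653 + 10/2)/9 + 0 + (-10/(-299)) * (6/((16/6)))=393889/5382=73.19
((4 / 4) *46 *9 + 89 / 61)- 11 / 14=354131 / 854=414.67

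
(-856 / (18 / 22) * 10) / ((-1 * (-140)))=-4708 / 63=-74.73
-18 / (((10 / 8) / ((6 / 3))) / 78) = -11232 / 5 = -2246.40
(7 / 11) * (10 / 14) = 5 / 11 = 0.45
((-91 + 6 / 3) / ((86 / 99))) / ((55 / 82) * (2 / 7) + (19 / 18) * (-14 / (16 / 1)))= 182070504 / 1300793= 139.97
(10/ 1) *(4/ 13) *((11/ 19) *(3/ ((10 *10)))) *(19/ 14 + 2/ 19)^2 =4993593/ 43691830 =0.11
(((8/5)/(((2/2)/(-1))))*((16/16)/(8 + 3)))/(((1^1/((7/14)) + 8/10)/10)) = -40/77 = -0.52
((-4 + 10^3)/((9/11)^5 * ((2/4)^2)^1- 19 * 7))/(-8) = 80203398/85620083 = 0.94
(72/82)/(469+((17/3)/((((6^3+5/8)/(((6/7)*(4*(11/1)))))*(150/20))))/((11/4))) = 6550740/3499361849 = 0.00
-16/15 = -1.07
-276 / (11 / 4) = -1104 / 11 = -100.36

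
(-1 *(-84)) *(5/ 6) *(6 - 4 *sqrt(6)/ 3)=420 - 280 *sqrt(6)/ 3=191.38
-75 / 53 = -1.42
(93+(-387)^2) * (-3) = -449586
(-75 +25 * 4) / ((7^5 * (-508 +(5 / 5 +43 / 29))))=-145 / 49278124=-0.00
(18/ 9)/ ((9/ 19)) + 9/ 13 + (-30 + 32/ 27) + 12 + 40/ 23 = -82031/ 8073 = -10.16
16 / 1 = 16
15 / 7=2.14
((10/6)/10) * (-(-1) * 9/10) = 3/20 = 0.15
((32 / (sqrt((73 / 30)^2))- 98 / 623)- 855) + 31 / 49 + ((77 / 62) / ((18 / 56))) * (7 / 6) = -222992590193 / 266461461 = -836.87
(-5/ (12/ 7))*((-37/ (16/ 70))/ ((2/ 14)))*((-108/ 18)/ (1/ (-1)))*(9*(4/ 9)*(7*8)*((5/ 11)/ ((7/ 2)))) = 6345500/ 11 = 576863.64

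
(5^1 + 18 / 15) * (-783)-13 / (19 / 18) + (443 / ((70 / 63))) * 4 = -310851 / 95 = -3272.12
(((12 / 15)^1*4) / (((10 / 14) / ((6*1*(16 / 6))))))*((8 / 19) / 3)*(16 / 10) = 114688 / 7125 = 16.10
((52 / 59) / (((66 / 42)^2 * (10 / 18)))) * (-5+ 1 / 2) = -103194 / 35695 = -2.89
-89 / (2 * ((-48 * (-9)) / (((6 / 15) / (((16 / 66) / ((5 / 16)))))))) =-979 / 18432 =-0.05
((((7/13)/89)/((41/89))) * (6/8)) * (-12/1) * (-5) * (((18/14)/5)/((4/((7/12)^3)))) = 0.01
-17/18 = -0.94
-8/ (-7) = 8/ 7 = 1.14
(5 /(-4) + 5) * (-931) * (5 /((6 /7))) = -162925 /8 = -20365.62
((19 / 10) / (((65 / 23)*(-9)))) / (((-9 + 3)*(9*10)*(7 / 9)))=437 / 2457000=0.00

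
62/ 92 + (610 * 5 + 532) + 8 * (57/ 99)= 5445491/ 1518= 3587.28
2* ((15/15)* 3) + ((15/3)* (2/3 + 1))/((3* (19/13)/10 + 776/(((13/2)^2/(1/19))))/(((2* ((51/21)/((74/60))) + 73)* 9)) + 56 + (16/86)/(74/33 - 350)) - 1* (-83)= 186674622860798947/2093966617975373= 89.15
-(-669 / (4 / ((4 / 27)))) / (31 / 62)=446 / 9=49.56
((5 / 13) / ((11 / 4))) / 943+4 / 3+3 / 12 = 2562371 / 1618188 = 1.58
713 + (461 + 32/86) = 50498/43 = 1174.37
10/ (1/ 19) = 190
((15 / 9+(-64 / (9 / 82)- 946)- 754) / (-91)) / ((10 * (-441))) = -20533 / 3611790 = -0.01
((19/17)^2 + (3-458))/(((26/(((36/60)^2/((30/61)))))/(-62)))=371961591/469625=792.04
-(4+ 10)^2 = -196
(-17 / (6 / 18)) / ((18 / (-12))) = 34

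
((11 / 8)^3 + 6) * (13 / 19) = 57239 / 9728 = 5.88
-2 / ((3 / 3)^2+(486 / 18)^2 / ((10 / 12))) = -10 / 4379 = -0.00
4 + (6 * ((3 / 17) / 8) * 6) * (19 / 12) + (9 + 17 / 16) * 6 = 4463 / 68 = 65.63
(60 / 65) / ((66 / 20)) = 0.28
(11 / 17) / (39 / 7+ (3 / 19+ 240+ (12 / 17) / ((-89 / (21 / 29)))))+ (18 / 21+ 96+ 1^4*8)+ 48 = 1534357851881 / 10037682186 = 152.86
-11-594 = -605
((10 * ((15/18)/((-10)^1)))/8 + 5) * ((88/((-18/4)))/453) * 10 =-25850/12231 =-2.11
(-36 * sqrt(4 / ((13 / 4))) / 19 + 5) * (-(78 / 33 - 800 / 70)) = 3490 / 77 - 100512 * sqrt(13) / 19019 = 26.27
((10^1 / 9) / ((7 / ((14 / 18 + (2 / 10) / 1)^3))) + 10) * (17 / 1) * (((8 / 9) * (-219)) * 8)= -925457820032 / 3444525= -268675.02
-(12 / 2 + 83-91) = 2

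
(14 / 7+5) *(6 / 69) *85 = 1190 / 23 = 51.74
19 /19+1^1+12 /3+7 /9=61 /9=6.78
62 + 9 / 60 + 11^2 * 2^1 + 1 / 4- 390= -428 / 5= -85.60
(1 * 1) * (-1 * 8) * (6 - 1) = -40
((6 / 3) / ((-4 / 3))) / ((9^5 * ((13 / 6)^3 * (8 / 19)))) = -19 / 3203226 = -0.00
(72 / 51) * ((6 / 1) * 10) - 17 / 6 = 8351 / 102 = 81.87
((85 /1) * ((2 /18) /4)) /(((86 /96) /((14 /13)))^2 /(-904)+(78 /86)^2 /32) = 1782215895040 /18825996839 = 94.67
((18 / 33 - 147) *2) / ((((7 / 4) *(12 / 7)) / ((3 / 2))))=-1611 / 11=-146.45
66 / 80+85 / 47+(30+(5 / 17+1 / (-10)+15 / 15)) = 1081131 / 31960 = 33.83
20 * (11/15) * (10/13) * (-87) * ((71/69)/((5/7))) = -1268344/897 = -1413.98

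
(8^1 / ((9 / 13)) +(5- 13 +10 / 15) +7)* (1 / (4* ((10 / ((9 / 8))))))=0.32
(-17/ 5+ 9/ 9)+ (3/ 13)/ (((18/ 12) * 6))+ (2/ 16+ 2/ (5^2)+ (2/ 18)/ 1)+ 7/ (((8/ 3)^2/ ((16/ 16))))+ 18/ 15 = 23611/ 187200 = 0.13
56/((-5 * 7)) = -8/5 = -1.60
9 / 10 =0.90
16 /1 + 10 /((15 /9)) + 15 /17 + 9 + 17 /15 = 8419 /255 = 33.02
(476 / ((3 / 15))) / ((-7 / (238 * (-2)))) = 161840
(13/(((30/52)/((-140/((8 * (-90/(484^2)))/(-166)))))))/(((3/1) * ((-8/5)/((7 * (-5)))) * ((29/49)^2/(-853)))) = 3025462638562.89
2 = 2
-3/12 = -1/4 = -0.25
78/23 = 3.39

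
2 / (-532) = -1 / 266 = -0.00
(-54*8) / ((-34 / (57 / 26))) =6156 / 221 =27.86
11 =11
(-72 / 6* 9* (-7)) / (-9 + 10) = 756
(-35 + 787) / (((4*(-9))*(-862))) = 94 / 3879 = 0.02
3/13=0.23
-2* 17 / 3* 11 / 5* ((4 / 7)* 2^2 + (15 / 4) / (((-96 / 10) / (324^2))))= 214696757 / 210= 1022365.51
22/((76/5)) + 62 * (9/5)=21479/190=113.05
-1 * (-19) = 19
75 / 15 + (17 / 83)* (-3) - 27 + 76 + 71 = 10324 / 83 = 124.39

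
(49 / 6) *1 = 49 / 6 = 8.17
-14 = -14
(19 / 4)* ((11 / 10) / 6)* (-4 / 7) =-209 / 420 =-0.50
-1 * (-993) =993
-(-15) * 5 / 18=25 / 6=4.17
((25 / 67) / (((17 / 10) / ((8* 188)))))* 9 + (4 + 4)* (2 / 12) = 10156556 / 3417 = 2972.36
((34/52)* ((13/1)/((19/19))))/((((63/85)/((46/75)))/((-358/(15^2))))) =-2379626/212625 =-11.19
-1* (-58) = 58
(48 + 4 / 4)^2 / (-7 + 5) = -2401 / 2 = -1200.50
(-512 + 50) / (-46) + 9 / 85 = 19842 / 1955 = 10.15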